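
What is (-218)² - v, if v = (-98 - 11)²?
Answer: 35643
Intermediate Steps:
v = 11881 (v = (-109)² = 11881)
(-218)² - v = (-218)² - 1*11881 = 47524 - 11881 = 35643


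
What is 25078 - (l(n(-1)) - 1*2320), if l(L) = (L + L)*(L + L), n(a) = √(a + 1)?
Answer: 27398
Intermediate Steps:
n(a) = √(1 + a)
l(L) = 4*L² (l(L) = (2*L)*(2*L) = 4*L²)
25078 - (l(n(-1)) - 1*2320) = 25078 - (4*(√(1 - 1))² - 1*2320) = 25078 - (4*(√0)² - 2320) = 25078 - (4*0² - 2320) = 25078 - (4*0 - 2320) = 25078 - (0 - 2320) = 25078 - 1*(-2320) = 25078 + 2320 = 27398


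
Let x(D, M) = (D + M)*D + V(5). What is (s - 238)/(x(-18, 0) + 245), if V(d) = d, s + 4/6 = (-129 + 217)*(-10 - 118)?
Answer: -17254/861 ≈ -20.039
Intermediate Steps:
s = -33794/3 (s = -2/3 + (-129 + 217)*(-10 - 118) = -2/3 + 88*(-128) = -2/3 - 11264 = -33794/3 ≈ -11265.)
x(D, M) = 5 + D*(D + M) (x(D, M) = (D + M)*D + 5 = D*(D + M) + 5 = 5 + D*(D + M))
(s - 238)/(x(-18, 0) + 245) = (-33794/3 - 238)/((5 + (-18)**2 - 18*0) + 245) = -34508/(3*((5 + 324 + 0) + 245)) = -34508/(3*(329 + 245)) = -34508/3/574 = -34508/3*1/574 = -17254/861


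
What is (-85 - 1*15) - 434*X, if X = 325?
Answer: -141150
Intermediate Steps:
(-85 - 1*15) - 434*X = (-85 - 1*15) - 434*325 = (-85 - 15) - 141050 = -100 - 141050 = -141150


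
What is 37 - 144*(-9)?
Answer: 1333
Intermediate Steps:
37 - 144*(-9) = 37 + 1296 = 1333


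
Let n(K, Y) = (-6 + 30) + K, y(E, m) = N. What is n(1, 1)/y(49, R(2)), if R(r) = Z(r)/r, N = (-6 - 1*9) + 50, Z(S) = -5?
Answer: 5/7 ≈ 0.71429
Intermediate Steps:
N = 35 (N = (-6 - 9) + 50 = -15 + 50 = 35)
R(r) = -5/r
y(E, m) = 35
n(K, Y) = 24 + K
n(1, 1)/y(49, R(2)) = (24 + 1)/35 = 25*(1/35) = 5/7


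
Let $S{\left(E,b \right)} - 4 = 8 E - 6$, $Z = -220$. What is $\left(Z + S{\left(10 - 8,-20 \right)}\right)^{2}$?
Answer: $42436$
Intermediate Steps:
$S{\left(E,b \right)} = -2 + 8 E$ ($S{\left(E,b \right)} = 4 + \left(8 E - 6\right) = 4 + \left(-6 + 8 E\right) = -2 + 8 E$)
$\left(Z + S{\left(10 - 8,-20 \right)}\right)^{2} = \left(-220 - \left(2 - 8 \left(10 - 8\right)\right)\right)^{2} = \left(-220 + \left(-2 + 8 \cdot 2\right)\right)^{2} = \left(-220 + \left(-2 + 16\right)\right)^{2} = \left(-220 + 14\right)^{2} = \left(-206\right)^{2} = 42436$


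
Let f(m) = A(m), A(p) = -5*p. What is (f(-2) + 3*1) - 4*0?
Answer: 13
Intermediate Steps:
f(m) = -5*m
(f(-2) + 3*1) - 4*0 = (-5*(-2) + 3*1) - 4*0 = (10 + 3) + 0 = 13 + 0 = 13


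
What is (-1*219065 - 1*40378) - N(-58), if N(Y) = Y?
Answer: -259385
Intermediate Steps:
(-1*219065 - 1*40378) - N(-58) = (-1*219065 - 1*40378) - 1*(-58) = (-219065 - 40378) + 58 = -259443 + 58 = -259385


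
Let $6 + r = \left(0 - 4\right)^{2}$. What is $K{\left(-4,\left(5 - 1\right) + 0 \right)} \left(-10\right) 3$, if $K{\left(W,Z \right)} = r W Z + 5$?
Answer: $4650$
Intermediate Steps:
$r = 10$ ($r = -6 + \left(0 - 4\right)^{2} = -6 + \left(-4\right)^{2} = -6 + 16 = 10$)
$K{\left(W,Z \right)} = 5 + 10 W Z$ ($K{\left(W,Z \right)} = 10 W Z + 5 = 5 + 10 W Z$)
$K{\left(-4,\left(5 - 1\right) + 0 \right)} \left(-10\right) 3 = \left(5 + 10 \left(-4\right) \left(\left(5 - 1\right) + 0\right)\right) \left(-10\right) 3 = \left(5 + 10 \left(-4\right) \left(4 + 0\right)\right) \left(-10\right) 3 = \left(5 + 10 \left(-4\right) 4\right) \left(-10\right) 3 = \left(5 - 160\right) \left(-10\right) 3 = \left(-155\right) \left(-10\right) 3 = 1550 \cdot 3 = 4650$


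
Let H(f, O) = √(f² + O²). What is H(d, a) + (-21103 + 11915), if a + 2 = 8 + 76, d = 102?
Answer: -9188 + 2*√4282 ≈ -9057.1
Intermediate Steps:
a = 82 (a = -2 + (8 + 76) = -2 + 84 = 82)
H(f, O) = √(O² + f²)
H(d, a) + (-21103 + 11915) = √(82² + 102²) + (-21103 + 11915) = √(6724 + 10404) - 9188 = √17128 - 9188 = 2*√4282 - 9188 = -9188 + 2*√4282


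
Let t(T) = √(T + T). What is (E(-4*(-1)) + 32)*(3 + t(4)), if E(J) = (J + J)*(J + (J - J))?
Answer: 192 + 128*√2 ≈ 373.02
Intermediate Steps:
t(T) = √2*√T (t(T) = √(2*T) = √2*√T)
E(J) = 2*J² (E(J) = (2*J)*(J + 0) = (2*J)*J = 2*J²)
(E(-4*(-1)) + 32)*(3 + t(4)) = (2*(-4*(-1))² + 32)*(3 + √2*√4) = (2*4² + 32)*(3 + √2*2) = (2*16 + 32)*(3 + 2*√2) = (32 + 32)*(3 + 2*√2) = 64*(3 + 2*√2) = 192 + 128*√2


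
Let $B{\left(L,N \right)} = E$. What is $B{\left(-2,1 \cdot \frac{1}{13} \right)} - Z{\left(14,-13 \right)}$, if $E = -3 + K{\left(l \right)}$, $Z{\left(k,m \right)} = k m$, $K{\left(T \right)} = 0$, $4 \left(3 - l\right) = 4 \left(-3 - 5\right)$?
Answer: $179$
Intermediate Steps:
$l = 11$ ($l = 3 - \frac{4 \left(-3 - 5\right)}{4} = 3 - \frac{4 \left(-8\right)}{4} = 3 - -8 = 3 + 8 = 11$)
$E = -3$ ($E = -3 + 0 = -3$)
$B{\left(L,N \right)} = -3$
$B{\left(-2,1 \cdot \frac{1}{13} \right)} - Z{\left(14,-13 \right)} = -3 - 14 \left(-13\right) = -3 - -182 = -3 + 182 = 179$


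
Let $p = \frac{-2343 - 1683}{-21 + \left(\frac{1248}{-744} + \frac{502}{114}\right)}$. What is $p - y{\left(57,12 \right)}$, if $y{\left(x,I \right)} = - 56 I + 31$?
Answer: $\frac{13905916}{16145} \approx 861.31$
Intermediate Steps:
$p = \frac{3556971}{16145}$ ($p = - \frac{4026}{-21 + \left(1248 \left(- \frac{1}{744}\right) + 502 \cdot \frac{1}{114}\right)} = - \frac{4026}{-21 + \left(- \frac{52}{31} + \frac{251}{57}\right)} = - \frac{4026}{-21 + \frac{4817}{1767}} = - \frac{4026}{- \frac{32290}{1767}} = \left(-4026\right) \left(- \frac{1767}{32290}\right) = \frac{3556971}{16145} \approx 220.31$)
$y{\left(x,I \right)} = 31 - 56 I$
$p - y{\left(57,12 \right)} = \frac{3556971}{16145} - \left(31 - 672\right) = \frac{3556971}{16145} - -641 = \frac{3556971}{16145} + 641 = \frac{13905916}{16145}$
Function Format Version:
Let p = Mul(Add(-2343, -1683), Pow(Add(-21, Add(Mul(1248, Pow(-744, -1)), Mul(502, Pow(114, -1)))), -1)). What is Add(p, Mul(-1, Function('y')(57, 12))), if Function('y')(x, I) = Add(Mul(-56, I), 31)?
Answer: Rational(13905916, 16145) ≈ 861.31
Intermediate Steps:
p = Rational(3556971, 16145) (p = Mul(-4026, Pow(Add(-21, Add(Mul(1248, Rational(-1, 744)), Mul(502, Rational(1, 114)))), -1)) = Mul(-4026, Pow(Add(-21, Add(Rational(-52, 31), Rational(251, 57))), -1)) = Mul(-4026, Pow(Add(-21, Rational(4817, 1767)), -1)) = Mul(-4026, Pow(Rational(-32290, 1767), -1)) = Mul(-4026, Rational(-1767, 32290)) = Rational(3556971, 16145) ≈ 220.31)
Function('y')(x, I) = Add(31, Mul(-56, I))
Add(p, Mul(-1, Function('y')(57, 12))) = Add(Rational(3556971, 16145), Mul(-1, Add(31, Mul(-56, 12)))) = Add(Rational(3556971, 16145), Mul(-1, Add(31, -672))) = Add(Rational(3556971, 16145), Mul(-1, -641)) = Add(Rational(3556971, 16145), 641) = Rational(13905916, 16145)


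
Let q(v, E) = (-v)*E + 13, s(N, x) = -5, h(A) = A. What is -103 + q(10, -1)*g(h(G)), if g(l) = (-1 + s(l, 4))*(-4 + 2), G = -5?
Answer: 173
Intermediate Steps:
g(l) = 12 (g(l) = (-1 - 5)*(-4 + 2) = -6*(-2) = 12)
q(v, E) = 13 - E*v (q(v, E) = -E*v + 13 = 13 - E*v)
-103 + q(10, -1)*g(h(G)) = -103 + (13 - 1*(-1)*10)*12 = -103 + (13 + 10)*12 = -103 + 23*12 = -103 + 276 = 173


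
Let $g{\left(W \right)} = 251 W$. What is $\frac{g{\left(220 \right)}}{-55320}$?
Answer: $- \frac{2761}{2766} \approx -0.99819$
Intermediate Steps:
$\frac{g{\left(220 \right)}}{-55320} = \frac{251 \cdot 220}{-55320} = 55220 \left(- \frac{1}{55320}\right) = - \frac{2761}{2766}$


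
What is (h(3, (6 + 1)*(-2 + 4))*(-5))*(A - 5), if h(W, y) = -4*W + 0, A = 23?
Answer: 1080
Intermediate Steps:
h(W, y) = -4*W
(h(3, (6 + 1)*(-2 + 4))*(-5))*(A - 5) = (-4*3*(-5))*(23 - 5) = -12*(-5)*18 = 60*18 = 1080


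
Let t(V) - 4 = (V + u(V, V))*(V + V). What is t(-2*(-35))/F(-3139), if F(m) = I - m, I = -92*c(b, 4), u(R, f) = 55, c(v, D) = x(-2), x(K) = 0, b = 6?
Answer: 17504/3139 ≈ 5.5763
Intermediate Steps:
c(v, D) = 0
I = 0 (I = -92*0 = 0)
F(m) = -m (F(m) = 0 - m = -m)
t(V) = 4 + 2*V*(55 + V) (t(V) = 4 + (V + 55)*(V + V) = 4 + (55 + V)*(2*V) = 4 + 2*V*(55 + V))
t(-2*(-35))/F(-3139) = (4 + 2*(-2*(-35))² + 110*(-2*(-35)))/((-1*(-3139))) = (4 + 2*70² + 110*70)/3139 = (4 + 2*4900 + 7700)*(1/3139) = (4 + 9800 + 7700)*(1/3139) = 17504*(1/3139) = 17504/3139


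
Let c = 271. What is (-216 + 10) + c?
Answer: 65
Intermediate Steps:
(-216 + 10) + c = (-216 + 10) + 271 = -206 + 271 = 65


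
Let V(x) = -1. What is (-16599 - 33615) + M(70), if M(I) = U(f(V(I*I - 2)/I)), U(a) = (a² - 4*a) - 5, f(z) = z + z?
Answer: -61518134/1225 ≈ -50219.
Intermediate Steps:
f(z) = 2*z
U(a) = -5 + a² - 4*a
M(I) = -5 + 4/I² + 8/I (M(I) = -5 + (2*(-1/I))² - 8*(-1/I) = -5 + (-2/I)² - (-8)/I = -5 + 4/I² + 8/I)
(-16599 - 33615) + M(70) = (-16599 - 33615) + (-5 + 4/70² + 8/70) = -50214 + (-5 + 4*(1/4900) + 8*(1/70)) = -50214 + (-5 + 1/1225 + 4/35) = -50214 - 5984/1225 = -61518134/1225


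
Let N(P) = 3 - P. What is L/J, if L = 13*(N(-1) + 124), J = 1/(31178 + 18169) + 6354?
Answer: 82113408/313550839 ≈ 0.26188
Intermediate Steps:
J = 313550839/49347 (J = 1/49347 + 6354 = 313550839/49347 ≈ 6354.0)
L = 1664 (L = 13*((3 - 1*(-1)) + 124) = 13*((3 + 1) + 124) = 13*(4 + 124) = 13*128 = 1664)
L/J = 1664/(313550839/49347) = 1664*(49347/313550839) = 82113408/313550839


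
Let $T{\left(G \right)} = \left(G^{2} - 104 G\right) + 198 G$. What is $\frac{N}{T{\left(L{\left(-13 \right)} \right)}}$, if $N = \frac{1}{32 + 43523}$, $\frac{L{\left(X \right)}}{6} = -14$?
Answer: $- \frac{1}{36586200} \approx -2.7333 \cdot 10^{-8}$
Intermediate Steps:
$L{\left(X \right)} = -84$ ($L{\left(X \right)} = 6 \left(-14\right) = -84$)
$N = \frac{1}{43555} \approx 2.2959 \cdot 10^{-5}$
$T{\left(G \right)} = G^{2} + 94 G$
$\frac{N}{T{\left(L{\left(-13 \right)} \right)}} = \frac{1}{43555 \left(- 84 \left(94 - 84\right)\right)} = \frac{1}{43555 \left(\left(-84\right) 10\right)} = \frac{1}{43555 \left(-840\right)} = \frac{1}{43555} \left(- \frac{1}{840}\right) = - \frac{1}{36586200}$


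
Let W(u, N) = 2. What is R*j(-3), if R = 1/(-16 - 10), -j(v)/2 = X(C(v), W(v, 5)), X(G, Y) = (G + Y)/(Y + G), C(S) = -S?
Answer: 1/13 ≈ 0.076923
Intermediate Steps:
X(G, Y) = 1 (X(G, Y) = (G + Y)/(G + Y) = 1)
j(v) = -2 (j(v) = -2*1 = -2)
R = -1/26 (R = 1/(-26) = -1/26 ≈ -0.038462)
R*j(-3) = -1/26*(-2) = 1/13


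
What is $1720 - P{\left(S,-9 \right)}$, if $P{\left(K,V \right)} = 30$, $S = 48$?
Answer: $1690$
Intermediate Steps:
$1720 - P{\left(S,-9 \right)} = 1720 - 30 = 1690$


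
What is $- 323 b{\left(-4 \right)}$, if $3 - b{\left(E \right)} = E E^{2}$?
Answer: $-21641$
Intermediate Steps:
$b{\left(E \right)} = 3 - E^{3}$ ($b{\left(E \right)} = 3 - E E^{2} = 3 - E^{3}$)
$- 323 b{\left(-4 \right)} = - 323 \left(3 - \left(-4\right)^{3}\right) = - 323 \left(3 - -64\right) = - 323 \left(3 + 64\right) = \left(-323\right) 67 = -21641$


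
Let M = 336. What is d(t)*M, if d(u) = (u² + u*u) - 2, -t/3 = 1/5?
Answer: -10752/25 ≈ -430.08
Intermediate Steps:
t = -⅗ (t = -3/5 = -3*⅕ = -⅗ ≈ -0.60000)
d(u) = -2 + 2*u² (d(u) = (u² + u²) - 2 = 2*u² - 2 = -2 + 2*u²)
d(t)*M = (-2 + 2*(-⅗)²)*336 = (-2 + 2*(9/25))*336 = (-2 + 18/25)*336 = -32/25*336 = -10752/25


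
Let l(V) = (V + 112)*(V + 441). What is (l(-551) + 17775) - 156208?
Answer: -90143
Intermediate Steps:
l(V) = (112 + V)*(441 + V)
(l(-551) + 17775) - 156208 = ((49392 + (-551)**2 + 553*(-551)) + 17775) - 156208 = ((49392 + 303601 - 304703) + 17775) - 156208 = (48290 + 17775) - 156208 = 66065 - 156208 = -90143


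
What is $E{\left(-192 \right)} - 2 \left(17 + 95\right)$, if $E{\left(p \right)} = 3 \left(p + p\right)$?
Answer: $-1376$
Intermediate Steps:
$E{\left(p \right)} = 6 p$ ($E{\left(p \right)} = 3 \cdot 2 p = 6 p$)
$E{\left(-192 \right)} - 2 \left(17 + 95\right) = 6 \left(-192\right) - 2 \left(17 + 95\right) = -1152 - 2 \cdot 112 = -1152 - 224 = -1376$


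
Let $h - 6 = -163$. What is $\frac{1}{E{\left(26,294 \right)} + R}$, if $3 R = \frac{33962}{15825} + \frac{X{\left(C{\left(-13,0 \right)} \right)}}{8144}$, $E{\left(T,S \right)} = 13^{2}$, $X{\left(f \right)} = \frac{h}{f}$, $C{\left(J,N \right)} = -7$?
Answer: $\frac{2706454800}{459329451421} \approx 0.0058922$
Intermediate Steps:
$h = -157$ ($h = 6 - 163 = -157$)
$X{\left(f \right)} = - \frac{157}{f}$
$E{\left(T,S \right)} = 169$
$R = \frac{1938590221}{2706454800}$ ($R = \frac{\frac{33962}{15825} + \frac{\left(-157\right) \frac{1}{-7}}{8144}}{3} = \frac{33962 \cdot \frac{1}{15825} + \left(-157\right) \left(- \frac{1}{7}\right) \frac{1}{8144}}{3} = \frac{\frac{33962}{15825} + \frac{157}{7} \cdot \frac{1}{8144}}{3} = \frac{\frac{33962}{15825} + \frac{157}{57008}}{3} = \frac{1}{3} \cdot \frac{1938590221}{902151600} = \frac{1938590221}{2706454800} \approx 0.71628$)
$\frac{1}{E{\left(26,294 \right)} + R} = \frac{1}{169 + \frac{1938590221}{2706454800}} = \frac{1}{\frac{459329451421}{2706454800}} = \frac{2706454800}{459329451421}$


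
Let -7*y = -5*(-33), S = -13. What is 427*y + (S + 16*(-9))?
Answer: -10222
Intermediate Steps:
y = -165/7 (y = -(-5)*(-33)/7 = -⅐*165 = -165/7 ≈ -23.571)
427*y + (S + 16*(-9)) = 427*(-165/7) + (-13 + 16*(-9)) = -10065 + (-13 - 144) = -10065 - 157 = -10222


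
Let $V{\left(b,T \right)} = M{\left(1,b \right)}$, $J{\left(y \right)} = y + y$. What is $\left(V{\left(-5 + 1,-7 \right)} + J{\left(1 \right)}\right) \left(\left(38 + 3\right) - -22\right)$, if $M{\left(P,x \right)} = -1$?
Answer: $63$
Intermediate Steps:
$J{\left(y \right)} = 2 y$
$V{\left(b,T \right)} = -1$
$\left(V{\left(-5 + 1,-7 \right)} + J{\left(1 \right)}\right) \left(\left(38 + 3\right) - -22\right) = \left(-1 + 2 \cdot 1\right) \left(\left(38 + 3\right) - -22\right) = \left(-1 + 2\right) \left(41 + 22\right) = 1 \cdot 63 = 63$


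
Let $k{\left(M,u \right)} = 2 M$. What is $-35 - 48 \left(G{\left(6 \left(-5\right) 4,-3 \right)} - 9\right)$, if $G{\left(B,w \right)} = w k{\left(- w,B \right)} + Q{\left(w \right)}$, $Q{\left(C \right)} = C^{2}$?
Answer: $829$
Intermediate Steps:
$G{\left(B,w \right)} = - w^{2}$ ($G{\left(B,w \right)} = w 2 \left(- w\right) + w^{2} = w \left(- 2 w\right) + w^{2} = - 2 w^{2} + w^{2} = - w^{2}$)
$-35 - 48 \left(G{\left(6 \left(-5\right) 4,-3 \right)} - 9\right) = -35 - 48 \left(- \left(-3\right)^{2} - 9\right) = -35 - 48 \left(\left(-1\right) 9 - 9\right) = -35 - 48 \left(-9 - 9\right) = -35 - -864 = -35 + 864 = 829$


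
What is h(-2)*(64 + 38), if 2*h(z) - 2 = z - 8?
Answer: -408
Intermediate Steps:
h(z) = -3 + z/2 (h(z) = 1 + (z - 8)/2 = 1 + (-8 + z)/2 = 1 + (-4 + z/2) = -3 + z/2)
h(-2)*(64 + 38) = (-3 + (1/2)*(-2))*(64 + 38) = (-3 - 1)*102 = -4*102 = -408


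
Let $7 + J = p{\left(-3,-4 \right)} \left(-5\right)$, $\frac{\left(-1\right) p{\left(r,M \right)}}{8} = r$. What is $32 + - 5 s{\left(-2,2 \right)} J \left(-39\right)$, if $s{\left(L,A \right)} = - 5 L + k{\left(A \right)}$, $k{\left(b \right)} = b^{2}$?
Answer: $-346678$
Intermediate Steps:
$p{\left(r,M \right)} = - 8 r$
$s{\left(L,A \right)} = A^{2} - 5 L$ ($s{\left(L,A \right)} = - 5 L + A^{2} = A^{2} - 5 L$)
$J = -127$ ($J = -7 + \left(-8\right) \left(-3\right) \left(-5\right) = -7 + 24 \left(-5\right) = -7 - 120 = -127$)
$32 + - 5 s{\left(-2,2 \right)} J \left(-39\right) = 32 + - 5 \left(2^{2} - -10\right) \left(-127\right) \left(-39\right) = 32 + - 5 \left(4 + 10\right) \left(-127\right) \left(-39\right) = 32 + \left(-5\right) 14 \left(-127\right) \left(-39\right) = 32 + \left(-70\right) \left(-127\right) \left(-39\right) = 32 + 8890 \left(-39\right) = 32 - 346710 = -346678$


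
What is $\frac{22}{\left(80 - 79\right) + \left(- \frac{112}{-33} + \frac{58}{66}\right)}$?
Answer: $\frac{121}{29} \approx 4.1724$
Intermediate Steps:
$\frac{22}{\left(80 - 79\right) + \left(- \frac{112}{-33} + \frac{58}{66}\right)} = \frac{22}{\left(80 - 79\right) + \left(\left(-112\right) \left(- \frac{1}{33}\right) + 58 \cdot \frac{1}{66}\right)} = \frac{22}{1 + \left(\frac{112}{33} + \frac{29}{33}\right)} = \frac{22}{1 + \frac{47}{11}} = \frac{22}{\frac{58}{11}} = 22 \cdot \frac{11}{58} = \frac{121}{29}$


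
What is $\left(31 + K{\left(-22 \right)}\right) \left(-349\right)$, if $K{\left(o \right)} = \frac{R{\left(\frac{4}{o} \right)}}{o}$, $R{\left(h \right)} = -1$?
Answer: $- \frac{238367}{22} \approx -10835.0$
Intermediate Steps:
$K{\left(o \right)} = - \frac{1}{o}$
$\left(31 + K{\left(-22 \right)}\right) \left(-349\right) = \left(31 - \frac{1}{-22}\right) \left(-349\right) = \left(31 - - \frac{1}{22}\right) \left(-349\right) = \left(31 + \frac{1}{22}\right) \left(-349\right) = \frac{683}{22} \left(-349\right) = - \frac{238367}{22}$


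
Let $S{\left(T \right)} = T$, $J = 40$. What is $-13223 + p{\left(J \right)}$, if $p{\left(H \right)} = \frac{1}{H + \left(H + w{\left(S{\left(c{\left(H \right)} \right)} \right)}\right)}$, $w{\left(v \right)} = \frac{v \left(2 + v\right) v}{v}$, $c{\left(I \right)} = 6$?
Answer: $- \frac{1692543}{128} \approx -13223.0$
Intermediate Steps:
$w{\left(v \right)} = v \left(2 + v\right)$ ($w{\left(v \right)} = \frac{v^{2} \left(2 + v\right)}{v} = v \left(2 + v\right)$)
$p{\left(H \right)} = \frac{1}{48 + 2 H}$ ($p{\left(H \right)} = \frac{1}{H + \left(H + 6 \left(2 + 6\right)\right)} = \frac{1}{H + \left(H + 6 \cdot 8\right)} = \frac{1}{H + \left(H + 48\right)} = \frac{1}{H + \left(48 + H\right)} = \frac{1}{48 + 2 H}$)
$-13223 + p{\left(J \right)} = -13223 + \frac{1}{2 \left(24 + 40\right)} = -13223 + \frac{1}{2 \cdot 64} = -13223 + \frac{1}{2} \cdot \frac{1}{64} = -13223 + \frac{1}{128} = - \frac{1692543}{128}$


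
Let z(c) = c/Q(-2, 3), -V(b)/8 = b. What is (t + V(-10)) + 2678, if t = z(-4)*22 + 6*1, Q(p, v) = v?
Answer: 8204/3 ≈ 2734.7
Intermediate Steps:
V(b) = -8*b
z(c) = c/3
t = -70/3 (t = ((⅓)*(-4))*22 + 6*1 = -4/3*22 + 6 = -88/3 + 6 = -70/3 ≈ -23.333)
(t + V(-10)) + 2678 = (-70/3 - 8*(-10)) + 2678 = (-70/3 + 80) + 2678 = 170/3 + 2678 = 8204/3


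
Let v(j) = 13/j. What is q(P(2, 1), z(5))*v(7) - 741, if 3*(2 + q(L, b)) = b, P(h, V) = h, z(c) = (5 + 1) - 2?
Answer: -15587/21 ≈ -742.24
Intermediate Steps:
z(c) = 4 (z(c) = 6 - 2 = 4)
q(L, b) = -2 + b/3
q(P(2, 1), z(5))*v(7) - 741 = (-2 + (⅓)*4)*(13/7) - 741 = (-2 + 4/3)*(13*(⅐)) - 741 = -⅔*13/7 - 741 = -26/21 - 741 = -15587/21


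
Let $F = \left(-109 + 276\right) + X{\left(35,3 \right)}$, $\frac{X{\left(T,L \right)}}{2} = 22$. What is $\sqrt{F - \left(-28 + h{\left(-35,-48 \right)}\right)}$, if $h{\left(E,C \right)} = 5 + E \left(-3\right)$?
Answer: $\sqrt{129} \approx 11.358$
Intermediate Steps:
$h{\left(E,C \right)} = 5 - 3 E$
$X{\left(T,L \right)} = 44$ ($X{\left(T,L \right)} = 2 \cdot 22 = 44$)
$F = 211$ ($F = \left(-109 + 276\right) + 44 = 167 + 44 = 211$)
$\sqrt{F - \left(-28 + h{\left(-35,-48 \right)}\right)} = \sqrt{211 + \left(28 - \left(5 - -105\right)\right)} = \sqrt{211 + \left(28 - \left(5 + 105\right)\right)} = \sqrt{211 + \left(28 - 110\right)} = \sqrt{211 - 82} = \sqrt{129}$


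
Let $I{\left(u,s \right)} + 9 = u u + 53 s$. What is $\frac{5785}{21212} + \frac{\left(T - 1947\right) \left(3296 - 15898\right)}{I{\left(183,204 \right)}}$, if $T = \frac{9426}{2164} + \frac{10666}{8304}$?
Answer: $\frac{145782741160550069}{263798020683216} \approx 552.63$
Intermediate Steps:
$I{\left(u,s \right)} = -9 + u^{2} + 53 s$ ($I{\left(u,s \right)} = -9 + \left(u u + 53 s\right) = -9 + \left(u^{2} + 53 s\right) = -9 + u^{2} + 53 s$)
$T = \frac{12669341}{2246232}$ ($T = 9426 \cdot \frac{1}{2164} + 10666 \cdot \frac{1}{8304} = \frac{4713}{1082} + \frac{5333}{4152} = \frac{12669341}{2246232} \approx 5.6403$)
$\frac{5785}{21212} + \frac{\left(T - 1947\right) \left(3296 - 15898\right)}{I{\left(183,204 \right)}} = \frac{5785}{21212} + \frac{\left(\frac{12669341}{2246232} - 1947\right) \left(3296 - 15898\right)}{-9 + 183^{2} + 53 \cdot 204} = 5785 \cdot \frac{1}{21212} + \frac{\left(- \frac{4360744363}{2246232}\right) \left(-12602\right)}{-9 + 33489 + 10812} = \frac{5785}{21212} + \frac{27477050231263}{1123116 \cdot 44292} = \frac{5785}{21212} + \frac{27477050231263}{1123116} \cdot \frac{1}{44292} = \frac{5785}{21212} + \frac{27477050231263}{49745053872} = \frac{145782741160550069}{263798020683216}$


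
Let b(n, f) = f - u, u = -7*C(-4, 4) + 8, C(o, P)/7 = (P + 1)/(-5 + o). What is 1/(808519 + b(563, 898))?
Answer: 9/7284436 ≈ 1.2355e-6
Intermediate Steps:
C(o, P) = 7*(1 + P)/(-5 + o) (C(o, P) = 7*((P + 1)/(-5 + o)) = 7*((1 + P)/(-5 + o)) = 7*(1 + P)/(-5 + o))
u = 317/9 (u = -49*(1 + 4)/(-5 - 4) + 8 = -49*5/(-9) + 8 = -49*(-1)*5/9 + 8 = -7*(-35/9) + 8 = 245/9 + 8 = 317/9 ≈ 35.222)
b(n, f) = -317/9 + f (b(n, f) = f - 1*317/9 = f - 317/9 = -317/9 + f)
1/(808519 + b(563, 898)) = 1/(808519 + (-317/9 + 898)) = 1/(808519 + 7765/9) = 1/(7284436/9) = 9/7284436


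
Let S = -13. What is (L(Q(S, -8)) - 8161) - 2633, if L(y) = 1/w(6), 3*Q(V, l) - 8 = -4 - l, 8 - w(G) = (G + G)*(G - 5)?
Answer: -43177/4 ≈ -10794.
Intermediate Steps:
w(G) = 8 - 2*G*(-5 + G) (w(G) = 8 - (G + G)*(G - 5) = 8 - 2*G*(-5 + G))
Q(V, l) = 4/3 - l/3 (Q(V, l) = 8/3 + (-4 - l)/3 = 8/3 + (-4/3 - l/3) = 4/3 - l/3)
L(y) = -¼ (L(y) = 1/(8 - 2*6² + 10*6) = 1/(8 - 2*36 + 60) = 1/(8 - 72 + 60) = 1/(-4) = -¼)
(L(Q(S, -8)) - 8161) - 2633 = (-¼ - 8161) - 2633 = -32645/4 - 2633 = -43177/4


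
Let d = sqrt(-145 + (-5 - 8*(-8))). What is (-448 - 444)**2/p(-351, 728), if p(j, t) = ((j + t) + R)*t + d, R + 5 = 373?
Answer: 215768163520/147077184843 - 397832*I*sqrt(86)/147077184843 ≈ 1.467 - 2.5084e-5*I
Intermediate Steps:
R = 368 (R = -5 + 373 = 368)
d = I*sqrt(86) (d = sqrt(-145 + (-5 + 64)) = sqrt(-145 + 59) = sqrt(-86) = I*sqrt(86) ≈ 9.2736*I)
p(j, t) = I*sqrt(86) + t*(368 + j + t) (p(j, t) = ((j + t) + 368)*t + I*sqrt(86) = (368 + j + t)*t + I*sqrt(86) = t*(368 + j + t) + I*sqrt(86) = I*sqrt(86) + t*(368 + j + t))
(-448 - 444)**2/p(-351, 728) = (-448 - 444)**2/(728**2 + 368*728 + I*sqrt(86) - 351*728) = (-892)**2/(529984 + 267904 + I*sqrt(86) - 255528) = 795664/(542360 + I*sqrt(86))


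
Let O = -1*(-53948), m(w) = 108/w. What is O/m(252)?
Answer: 377636/3 ≈ 1.2588e+5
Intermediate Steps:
O = 53948
O/m(252) = 53948/((108/252)) = 53948/((108*(1/252))) = 53948/(3/7) = 53948*(7/3) = 377636/3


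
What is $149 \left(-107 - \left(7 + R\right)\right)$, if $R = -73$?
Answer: $-6109$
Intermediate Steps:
$149 \left(-107 - \left(7 + R\right)\right) = 149 \left(-107 - -66\right) = 149 \left(-107 + \left(-7 + 73\right)\right) = 149 \left(-107 + 66\right) = 149 \left(-41\right) = -6109$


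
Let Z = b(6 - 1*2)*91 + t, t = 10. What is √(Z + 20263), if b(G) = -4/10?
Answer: √505915/5 ≈ 142.26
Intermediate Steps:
b(G) = -⅖ (b(G) = -4*⅒ = -⅖)
Z = -132/5 (Z = -⅖*91 + 10 = -182/5 + 10 = -132/5 ≈ -26.400)
√(Z + 20263) = √(-132/5 + 20263) = √(101183/5) = √505915/5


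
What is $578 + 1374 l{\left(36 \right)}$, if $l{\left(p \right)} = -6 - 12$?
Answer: $-24154$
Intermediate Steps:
$l{\left(p \right)} = -18$ ($l{\left(p \right)} = -6 - 12 = -18$)
$578 + 1374 l{\left(36 \right)} = 578 + 1374 \left(-18\right) = 578 - 24732 = -24154$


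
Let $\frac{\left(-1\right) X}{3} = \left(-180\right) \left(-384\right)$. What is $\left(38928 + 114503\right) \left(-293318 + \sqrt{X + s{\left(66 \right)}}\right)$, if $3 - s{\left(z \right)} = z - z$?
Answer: $-45004074058 + 153431 i \sqrt{207357} \approx -4.5004 \cdot 10^{10} + 6.9867 \cdot 10^{7} i$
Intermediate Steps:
$X = -207360$ ($X = - 3 \left(\left(-180\right) \left(-384\right)\right) = \left(-3\right) 69120 = -207360$)
$s{\left(z \right)} = 3$ ($s{\left(z \right)} = 3 - \left(z - z\right) = 3 - 0 = 3 + 0 = 3$)
$\left(38928 + 114503\right) \left(-293318 + \sqrt{X + s{\left(66 \right)}}\right) = \left(38928 + 114503\right) \left(-293318 + \sqrt{-207360 + 3}\right) = 153431 \left(-293318 + \sqrt{-207357}\right) = 153431 \left(-293318 + i \sqrt{207357}\right) = -45004074058 + 153431 i \sqrt{207357}$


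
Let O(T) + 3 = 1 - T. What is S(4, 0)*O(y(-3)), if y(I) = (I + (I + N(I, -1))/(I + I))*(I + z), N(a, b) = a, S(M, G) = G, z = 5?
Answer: 0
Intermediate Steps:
y(I) = (1 + I)*(5 + I) (y(I) = (I + (I + I)/(I + I))*(I + 5) = (I + (2*I)/((2*I)))*(5 + I) = (I + (2*I)*(1/(2*I)))*(5 + I) = (I + 1)*(5 + I) = (1 + I)*(5 + I))
O(T) = -2 - T (O(T) = -3 + (1 - T) = -2 - T)
S(4, 0)*O(y(-3)) = 0*(-2 - (5 + (-3)² + 6*(-3))) = 0*(-2 - (5 + 9 - 18)) = 0*(-2 - 1*(-4)) = 0*(-2 + 4) = 0*2 = 0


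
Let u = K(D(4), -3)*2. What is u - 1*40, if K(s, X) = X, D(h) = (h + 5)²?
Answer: -46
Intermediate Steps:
D(h) = (5 + h)²
u = -6 (u = -3*2 = -6)
u - 1*40 = -6 - 1*40 = -6 - 40 = -46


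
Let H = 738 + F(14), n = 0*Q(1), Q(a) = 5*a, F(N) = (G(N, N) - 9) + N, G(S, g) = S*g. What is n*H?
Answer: 0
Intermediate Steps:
F(N) = -9 + N + N² (F(N) = (N*N - 9) + N = (N² - 9) + N = (-9 + N²) + N = -9 + N + N²)
n = 0 (n = 0*(5*1) = 0*5 = 0)
H = 939 (H = 738 + (-9 + 14 + 14²) = 738 + (-9 + 14 + 196) = 738 + 201 = 939)
n*H = 0*939 = 0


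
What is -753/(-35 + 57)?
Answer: -753/22 ≈ -34.227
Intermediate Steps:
-753/(-35 + 57) = -753/22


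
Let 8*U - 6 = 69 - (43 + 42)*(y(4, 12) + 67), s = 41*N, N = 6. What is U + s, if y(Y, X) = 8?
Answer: -1083/2 ≈ -541.50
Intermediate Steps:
s = 246 (s = 41*6 = 246)
U = -1575/2 (U = 3/4 + (69 - (43 + 42)*(8 + 67))/8 = 3/4 + (69 - 85*75)/8 = 3/4 + (69 - 1*6375)/8 = 3/4 + (69 - 6375)/8 = 3/4 + (1/8)*(-6306) = 3/4 - 3153/4 = -1575/2 ≈ -787.50)
U + s = -1575/2 + 246 = -1083/2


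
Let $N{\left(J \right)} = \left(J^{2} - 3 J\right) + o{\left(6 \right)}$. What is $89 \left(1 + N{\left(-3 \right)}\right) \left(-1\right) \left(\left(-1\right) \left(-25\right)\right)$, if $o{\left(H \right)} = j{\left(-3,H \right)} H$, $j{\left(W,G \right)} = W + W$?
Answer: $37825$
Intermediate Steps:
$j{\left(W,G \right)} = 2 W$
$o{\left(H \right)} = - 6 H$ ($o{\left(H \right)} = 2 \left(-3\right) H = - 6 H$)
$N{\left(J \right)} = -36 + J^{2} - 3 J$ ($N{\left(J \right)} = \left(J^{2} - 3 J\right) - 36 = -36 + J^{2} - 3 J$)
$89 \left(1 + N{\left(-3 \right)}\right) \left(-1\right) \left(\left(-1\right) \left(-25\right)\right) = 89 \left(1 - \left(27 - 9\right)\right) \left(-1\right) \left(\left(-1\right) \left(-25\right)\right) = 89 \left(1 + \left(-36 + 9 + 9\right)\right) \left(-1\right) 25 = 89 \left(1 - 18\right) \left(-1\right) 25 = 89 \left(\left(-17\right) \left(-1\right)\right) 25 = 89 \cdot 17 \cdot 25 = 1513 \cdot 25 = 37825$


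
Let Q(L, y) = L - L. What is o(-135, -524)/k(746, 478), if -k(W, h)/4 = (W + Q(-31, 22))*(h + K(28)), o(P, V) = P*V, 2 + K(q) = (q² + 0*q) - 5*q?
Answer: -3537/167104 ≈ -0.021166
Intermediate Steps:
K(q) = -2 + q² - 5*q (K(q) = -2 + ((q² + 0*q) - 5*q) = -2 + ((q² + 0) - 5*q) = -2 + (q² - 5*q) = -2 + q² - 5*q)
Q(L, y) = 0
k(W, h) = -4*W*(642 + h) (k(W, h) = -4*(W + 0)*(h + (-2 + 28² - 5*28)) = -4*W*(h + (-2 + 784 - 140)) = -4*W*(h + 642) = -4*W*(642 + h))
o(-135, -524)/k(746, 478) = (-135*(-524))/((4*746*(-642 - 1*478))) = 70740/((4*746*(-642 - 478))) = 70740/((4*746*(-1120))) = 70740/(-3342080) = 70740*(-1/3342080) = -3537/167104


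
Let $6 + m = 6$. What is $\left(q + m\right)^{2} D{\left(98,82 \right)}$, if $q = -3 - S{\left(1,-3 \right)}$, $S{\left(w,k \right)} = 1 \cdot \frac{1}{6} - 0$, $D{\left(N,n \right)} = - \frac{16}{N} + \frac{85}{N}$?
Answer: $\frac{8303}{1176} \approx 7.0604$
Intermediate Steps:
$D{\left(N,n \right)} = \frac{69}{N}$
$m = 0$ ($m = -6 + 6 = 0$)
$S{\left(w,k \right)} = \frac{1}{6}$ ($S{\left(w,k \right)} = 1 \cdot \frac{1}{6} + 0 = \frac{1}{6} + 0 = \frac{1}{6}$)
$q = - \frac{19}{6}$ ($q = -3 - \frac{1}{6} = - \frac{19}{6} \approx -3.1667$)
$\left(q + m\right)^{2} D{\left(98,82 \right)} = \left(- \frac{19}{6} + 0\right)^{2} \cdot \frac{69}{98} = \left(- \frac{19}{6}\right)^{2} \cdot 69 \cdot \frac{1}{98} = \frac{361}{36} \cdot \frac{69}{98} = \frac{8303}{1176}$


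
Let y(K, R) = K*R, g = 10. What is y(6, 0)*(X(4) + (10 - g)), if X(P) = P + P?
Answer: 0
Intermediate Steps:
X(P) = 2*P
y(6, 0)*(X(4) + (10 - g)) = (6*0)*(2*4 + (10 - 1*10)) = 0*(8 + (10 - 10)) = 0*(8 + 0) = 0*8 = 0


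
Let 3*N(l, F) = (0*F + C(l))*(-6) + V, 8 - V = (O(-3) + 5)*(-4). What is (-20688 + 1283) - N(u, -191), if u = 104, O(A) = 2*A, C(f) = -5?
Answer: -58249/3 ≈ -19416.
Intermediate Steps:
V = 4 (V = 8 - (2*(-3) + 5)*(-4) = 8 - (-6 + 5)*(-4) = 8 - (-1)*(-4) = 8 - 1*4 = 8 - 4 = 4)
N(l, F) = 34/3 (N(l, F) = ((0*F - 5)*(-6) + 4)/3 = ((0 - 5)*(-6) + 4)/3 = (-5*(-6) + 4)/3 = (30 + 4)/3 = (⅓)*34 = 34/3)
(-20688 + 1283) - N(u, -191) = (-20688 + 1283) - 1*34/3 = -19405 - 34/3 = -58249/3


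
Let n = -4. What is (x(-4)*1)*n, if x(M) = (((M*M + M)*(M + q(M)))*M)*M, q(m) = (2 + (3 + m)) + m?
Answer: 5376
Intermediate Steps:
q(m) = 5 + 2*m (q(m) = (5 + m) + m = 5 + 2*m)
x(M) = M²*(5 + 3*M)*(M + M²) (x(M) = (((M*M + M)*(M + (5 + 2*M)))*M)*M = (((M² + M)*(5 + 3*M))*M)*M = (((M + M²)*(5 + 3*M))*M)*M = (((5 + 3*M)*(M + M²))*M)*M = (M*(5 + 3*M)*(M + M²))*M = M²*(5 + 3*M)*(M + M²))
(x(-4)*1)*n = (((-4)³*(5 + 3*(-4)² + 8*(-4)))*1)*(-4) = (-64*(5 + 3*16 - 32)*1)*(-4) = (-64*(5 + 48 - 32)*1)*(-4) = (-64*21*1)*(-4) = -1344*1*(-4) = -1344*(-4) = 5376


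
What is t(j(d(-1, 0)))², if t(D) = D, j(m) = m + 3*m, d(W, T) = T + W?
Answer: 16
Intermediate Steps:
j(m) = 4*m
t(j(d(-1, 0)))² = (4*(0 - 1))² = (4*(-1))² = (-4)² = 16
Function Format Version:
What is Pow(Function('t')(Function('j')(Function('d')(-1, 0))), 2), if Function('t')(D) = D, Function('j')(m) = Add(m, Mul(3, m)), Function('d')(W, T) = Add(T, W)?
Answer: 16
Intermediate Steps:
Function('j')(m) = Mul(4, m)
Pow(Function('t')(Function('j')(Function('d')(-1, 0))), 2) = Pow(Mul(4, Add(0, -1)), 2) = Pow(Mul(4, -1), 2) = Pow(-4, 2) = 16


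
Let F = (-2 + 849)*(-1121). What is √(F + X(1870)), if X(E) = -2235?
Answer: I*√951722 ≈ 975.56*I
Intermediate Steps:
F = -949487 (F = 847*(-1121) = -949487)
√(F + X(1870)) = √(-949487 - 2235) = √(-951722) = I*√951722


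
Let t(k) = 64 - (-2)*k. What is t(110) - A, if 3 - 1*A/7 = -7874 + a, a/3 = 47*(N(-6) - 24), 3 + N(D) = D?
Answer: -87426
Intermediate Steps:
N(D) = -3 + D
t(k) = 64 + 2*k
a = -4653 (a = 3*(47*((-3 - 6) - 24)) = 3*(47*(-9 - 24)) = 3*(47*(-33)) = 3*(-1551) = -4653)
A = 87710 (A = 21 - 7*(-7874 - 4653) = 21 - 7*(-12527) = 21 + 87689 = 87710)
t(110) - A = (64 + 2*110) - 1*87710 = (64 + 220) - 87710 = 284 - 87710 = -87426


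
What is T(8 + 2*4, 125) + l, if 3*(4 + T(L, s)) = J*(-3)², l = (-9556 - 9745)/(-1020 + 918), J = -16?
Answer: 13997/102 ≈ 137.23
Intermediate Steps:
l = 19301/102 (l = -19301/(-102) = -19301*(-1/102) = 19301/102 ≈ 189.23)
T(L, s) = -52 (T(L, s) = -4 + (-16*(-3)²)/3 = -4 + (-16*9)/3 = -4 + (⅓)*(-144) = -4 - 48 = -52)
T(8 + 2*4, 125) + l = -52 + 19301/102 = 13997/102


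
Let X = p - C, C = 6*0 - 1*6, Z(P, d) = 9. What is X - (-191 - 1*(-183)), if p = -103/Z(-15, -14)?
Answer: 23/9 ≈ 2.5556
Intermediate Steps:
p = -103/9 ≈ -11.444
C = -6 (C = 0 - 6 = -6)
X = -49/9 (X = -103/9 - 1*(-6) = -103/9 + 6 = -49/9 ≈ -5.4444)
X - (-191 - 1*(-183)) = -49/9 - (-191 - 1*(-183)) = -49/9 - (-191 + 183) = -49/9 - 1*(-8) = -49/9 + 8 = 23/9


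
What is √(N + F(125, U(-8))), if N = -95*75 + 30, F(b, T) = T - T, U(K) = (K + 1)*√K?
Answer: I*√7095 ≈ 84.232*I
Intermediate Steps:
U(K) = √K*(1 + K) (U(K) = (1 + K)*√K = √K*(1 + K))
F(b, T) = 0
N = -7095 (N = -7125 + 30 = -7095)
√(N + F(125, U(-8))) = √(-7095 + 0) = √(-7095) = I*√7095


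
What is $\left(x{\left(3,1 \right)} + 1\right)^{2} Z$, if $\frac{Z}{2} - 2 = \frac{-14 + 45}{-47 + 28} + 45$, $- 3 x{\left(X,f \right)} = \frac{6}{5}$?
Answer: $\frac{15516}{475} \approx 32.665$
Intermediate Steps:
$x{\left(X,f \right)} = - \frac{2}{5}$ ($x{\left(X,f \right)} = - \frac{6 \cdot \frac{1}{5}}{3} = \left(- \frac{1}{3}\right) \frac{6}{5} = - \frac{2}{5}$)
$Z = \frac{1724}{19}$ ($Z = 4 + 2 \left(\frac{-14 + 45}{-47 + 28} + 45\right) = 4 + 2 \left(\frac{31}{-19} + 45\right) = 4 + 2 \left(31 \left(- \frac{1}{19}\right) + 45\right) = 4 + 2 \left(- \frac{31}{19} + 45\right) = 4 + 2 \cdot \frac{824}{19} = 4 + \frac{1648}{19} = \frac{1724}{19} \approx 90.737$)
$\left(x{\left(3,1 \right)} + 1\right)^{2} Z = \left(- \frac{2}{5} + 1\right)^{2} \cdot \frac{1724}{19} = \left(\frac{3}{5}\right)^{2} \cdot \frac{1724}{19} = \frac{9}{25} \cdot \frac{1724}{19} = \frac{15516}{475}$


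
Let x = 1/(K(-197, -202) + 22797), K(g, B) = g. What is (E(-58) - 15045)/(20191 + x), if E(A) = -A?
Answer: -338706200/456316601 ≈ -0.74226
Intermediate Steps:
x = 1/22600 (x = 1/(-197 + 22797) = 1/22600 ≈ 4.4248e-5)
(E(-58) - 15045)/(20191 + x) = (-1*(-58) - 15045)/(20191 + 1/22600) = (58 - 15045)/(456316601/22600) = -14987*22600/456316601 = -338706200/456316601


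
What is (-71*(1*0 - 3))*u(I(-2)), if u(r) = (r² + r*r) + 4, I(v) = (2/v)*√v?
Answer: 0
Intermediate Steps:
I(v) = 2/√v
u(r) = 4 + 2*r² (u(r) = (r² + r²) + 4 = 2*r² + 4 = 4 + 2*r²)
(-71*(1*0 - 3))*u(I(-2)) = (-71*(1*0 - 3))*(4 + 2*(2/√(-2))²) = (-71*(0 - 3))*(4 + 2*(2*(-I*√2/2))²) = (-71*(-3))*(4 + 2*(-I*√2)²) = 213*(4 + 2*(-2)) = 213*(4 - 4) = 213*0 = 0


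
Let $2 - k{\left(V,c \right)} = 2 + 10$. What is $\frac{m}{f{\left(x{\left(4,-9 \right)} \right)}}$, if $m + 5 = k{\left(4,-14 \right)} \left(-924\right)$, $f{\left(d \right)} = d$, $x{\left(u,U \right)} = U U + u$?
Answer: $\frac{1847}{17} \approx 108.65$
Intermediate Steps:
$x{\left(u,U \right)} = u + U^{2}$ ($x{\left(u,U \right)} = U^{2} + u = u + U^{2}$)
$k{\left(V,c \right)} = -10$ ($k{\left(V,c \right)} = 2 - \left(2 + 10\right) = 2 - 12 = -10$)
$m = 9235$ ($m = -5 - -9240 = -5 + 9240 = 9235$)
$\frac{m}{f{\left(x{\left(4,-9 \right)} \right)}} = \frac{9235}{4 + \left(-9\right)^{2}} = \frac{9235}{4 + 81} = \frac{9235}{85} = 9235 \cdot \frac{1}{85} = \frac{1847}{17}$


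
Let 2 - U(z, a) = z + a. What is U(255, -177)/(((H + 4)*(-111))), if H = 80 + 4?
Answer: 19/2442 ≈ 0.0077805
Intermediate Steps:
H = 84
U(z, a) = 2 - a - z (U(z, a) = 2 - (z + a) = 2 - (a + z) = 2 + (-a - z) = 2 - a - z)
U(255, -177)/(((H + 4)*(-111))) = (2 - 1*(-177) - 1*255)/(((84 + 4)*(-111))) = (2 + 177 - 255)/((88*(-111))) = -76/(-9768) = -76*(-1/9768) = 19/2442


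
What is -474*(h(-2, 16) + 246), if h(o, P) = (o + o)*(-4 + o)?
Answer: -127980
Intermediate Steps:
h(o, P) = 2*o*(-4 + o) (h(o, P) = (2*o)*(-4 + o) = 2*o*(-4 + o))
-474*(h(-2, 16) + 246) = -474*(2*(-2)*(-4 - 2) + 246) = -474*(2*(-2)*(-6) + 246) = -474*(24 + 246) = -474*270 = -127980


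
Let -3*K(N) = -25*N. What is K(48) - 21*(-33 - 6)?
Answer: 1219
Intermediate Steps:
K(N) = 25*N/3 (K(N) = -(-25)*N/3 = 25*N/3)
K(48) - 21*(-33 - 6) = (25/3)*48 - 21*(-33 - 6) = 400 - 21*(-39) = 400 - 1*(-819) = 400 + 819 = 1219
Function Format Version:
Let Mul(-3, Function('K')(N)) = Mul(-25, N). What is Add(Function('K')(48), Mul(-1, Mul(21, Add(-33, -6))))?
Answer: 1219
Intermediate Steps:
Function('K')(N) = Mul(Rational(25, 3), N) (Function('K')(N) = Mul(Rational(-1, 3), Mul(-25, N)) = Mul(Rational(25, 3), N))
Add(Function('K')(48), Mul(-1, Mul(21, Add(-33, -6)))) = Add(Mul(Rational(25, 3), 48), Mul(-1, Mul(21, Add(-33, -6)))) = Add(400, Mul(-1, Mul(21, -39))) = Add(400, Mul(-1, -819)) = Add(400, 819) = 1219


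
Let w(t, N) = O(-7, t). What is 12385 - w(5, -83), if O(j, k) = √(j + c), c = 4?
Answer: 12385 - I*√3 ≈ 12385.0 - 1.732*I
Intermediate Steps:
O(j, k) = √(4 + j) (O(j, k) = √(j + 4) = √(4 + j))
w(t, N) = I*√3 (w(t, N) = √(4 - 7) = √(-3) = I*√3)
12385 - w(5, -83) = 12385 - I*√3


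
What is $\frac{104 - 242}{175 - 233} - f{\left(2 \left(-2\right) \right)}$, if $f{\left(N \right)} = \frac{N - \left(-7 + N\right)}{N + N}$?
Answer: $\frac{755}{232} \approx 3.2543$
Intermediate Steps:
$f{\left(N \right)} = \frac{7}{2 N}$
$\frac{104 - 242}{175 - 233} - f{\left(2 \left(-2\right) \right)} = \frac{104 - 242}{175 - 233} - \frac{7}{2 \cdot 2 \left(-2\right)} = - \frac{138}{-58} - \frac{7}{2 \left(-4\right)} = \left(-138\right) \left(- \frac{1}{58}\right) - \frac{7}{2} \left(- \frac{1}{4}\right) = \frac{69}{29} - - \frac{7}{8} = \frac{69}{29} + \frac{7}{8} = \frac{755}{232}$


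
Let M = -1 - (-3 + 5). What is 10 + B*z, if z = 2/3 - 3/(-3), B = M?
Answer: 5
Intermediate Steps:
M = -3 (M = -1 - 1*2 = -1 - 2 = -3)
B = -3
z = 5/3 (z = 2*(1/3) - 3*(-1/3) = 2/3 + 1 = 5/3 ≈ 1.6667)
10 + B*z = 10 - 3*5/3 = 10 - 5 = 5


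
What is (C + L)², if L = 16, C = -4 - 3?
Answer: 81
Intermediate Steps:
C = -7
(C + L)² = (-7 + 16)² = 9² = 81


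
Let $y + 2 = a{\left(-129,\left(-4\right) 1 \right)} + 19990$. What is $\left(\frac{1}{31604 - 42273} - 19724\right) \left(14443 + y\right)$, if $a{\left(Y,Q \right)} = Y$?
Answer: $- \frac{7218353615814}{10669} \approx -6.7657 \cdot 10^{8}$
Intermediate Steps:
$y = 19859$ ($y = -2 + \left(-129 + 19990\right) = -2 + 19861 = 19859$)
$\left(\frac{1}{31604 - 42273} - 19724\right) \left(14443 + y\right) = \left(\frac{1}{31604 - 42273} - 19724\right) \left(14443 + 19859\right) = \left(\frac{1}{-10669} - 19724\right) 34302 = \left(- \frac{1}{10669} - 19724\right) 34302 = \left(- \frac{210435357}{10669}\right) 34302 = - \frac{7218353615814}{10669}$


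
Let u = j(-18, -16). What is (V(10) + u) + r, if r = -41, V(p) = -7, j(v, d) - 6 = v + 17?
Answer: -43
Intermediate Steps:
j(v, d) = 23 + v (j(v, d) = 6 + (v + 17) = 6 + (17 + v) = 23 + v)
u = 5 (u = 23 - 18 = 5)
(V(10) + u) + r = (-7 + 5) - 41 = -2 - 41 = -43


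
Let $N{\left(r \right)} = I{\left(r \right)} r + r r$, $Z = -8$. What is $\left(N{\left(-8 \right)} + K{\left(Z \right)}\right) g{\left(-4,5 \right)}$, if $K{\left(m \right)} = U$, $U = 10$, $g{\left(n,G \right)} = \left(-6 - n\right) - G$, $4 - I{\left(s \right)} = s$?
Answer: $154$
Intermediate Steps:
$I{\left(s \right)} = 4 - s$
$g{\left(n,G \right)} = -6 - G - n$
$K{\left(m \right)} = 10$
$N{\left(r \right)} = r^{2} + r \left(4 - r\right)$ ($N{\left(r \right)} = \left(4 - r\right) r + r r = r \left(4 - r\right) + r^{2} = r^{2} + r \left(4 - r\right)$)
$\left(N{\left(-8 \right)} + K{\left(Z \right)}\right) g{\left(-4,5 \right)} = \left(4 \left(-8\right) + 10\right) \left(-6 - 5 - -4\right) = \left(-32 + 10\right) \left(-6 - 5 + 4\right) = \left(-22\right) \left(-7\right) = 154$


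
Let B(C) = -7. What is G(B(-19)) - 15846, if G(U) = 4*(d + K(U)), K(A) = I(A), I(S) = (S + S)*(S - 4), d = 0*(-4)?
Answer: -15230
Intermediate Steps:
d = 0
I(S) = 2*S*(-4 + S) (I(S) = (2*S)*(-4 + S) = 2*S*(-4 + S))
K(A) = 2*A*(-4 + A)
G(U) = 8*U*(-4 + U) (G(U) = 4*(0 + 2*U*(-4 + U)) = 4*(2*U*(-4 + U)) = 8*U*(-4 + U))
G(B(-19)) - 15846 = 8*(-7)*(-4 - 7) - 15846 = 8*(-7)*(-11) - 15846 = 616 - 15846 = -15230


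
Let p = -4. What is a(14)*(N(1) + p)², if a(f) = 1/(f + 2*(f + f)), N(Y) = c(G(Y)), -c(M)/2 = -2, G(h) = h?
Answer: 0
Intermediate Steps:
c(M) = 4 (c(M) = -2*(-2) = 4)
N(Y) = 4
a(f) = 1/(5*f) (a(f) = 1/(f + 2*(2*f)) = 1/(f + 4*f) = 1/(5*f))
a(14)*(N(1) + p)² = ((⅕)/14)*(4 - 4)² = ((⅕)*(1/14))*0² = (1/70)*0 = 0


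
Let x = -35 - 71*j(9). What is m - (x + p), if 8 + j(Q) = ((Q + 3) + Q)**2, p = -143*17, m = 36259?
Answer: 69468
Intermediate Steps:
p = -2431
j(Q) = -8 + (3 + 2*Q)**2 (j(Q) = -8 + ((Q + 3) + Q)**2 = -8 + ((3 + Q) + Q)**2 = -8 + (3 + 2*Q)**2)
x = -30778 (x = -35 - 71*(-8 + (3 + 2*9)**2) = -35 - 71*(-8 + (3 + 18)**2) = -35 - 71*(-8 + 21**2) = -35 - 71*(-8 + 441) = -35 - 71*433 = -35 - 30743 = -30778)
m - (x + p) = 36259 - (-30778 - 2431) = 36259 - 1*(-33209) = 36259 + 33209 = 69468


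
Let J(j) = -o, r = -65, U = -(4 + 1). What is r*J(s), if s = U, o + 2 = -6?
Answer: -520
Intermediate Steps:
U = -5 (U = -1*5 = -5)
o = -8 (o = -2 - 6 = -8)
s = -5
J(j) = 8 (J(j) = -1*(-8) = 8)
r*J(s) = -65*8 = -520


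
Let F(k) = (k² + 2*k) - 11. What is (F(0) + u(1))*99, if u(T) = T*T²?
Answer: -990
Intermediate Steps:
u(T) = T³
F(k) = -11 + k² + 2*k
(F(0) + u(1))*99 = ((-11 + 0² + 2*0) + 1³)*99 = ((-11 + 0 + 0) + 1)*99 = (-11 + 1)*99 = -10*99 = -990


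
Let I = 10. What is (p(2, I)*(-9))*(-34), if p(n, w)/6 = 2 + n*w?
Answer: 40392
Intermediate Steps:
p(n, w) = 12 + 6*n*w (p(n, w) = 6*(2 + n*w) = 12 + 6*n*w)
(p(2, I)*(-9))*(-34) = ((12 + 6*2*10)*(-9))*(-34) = ((12 + 120)*(-9))*(-34) = (132*(-9))*(-34) = -1188*(-34) = 40392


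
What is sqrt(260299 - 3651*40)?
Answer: sqrt(114259) ≈ 338.02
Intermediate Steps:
sqrt(260299 - 3651*40) = sqrt(260299 - 146040) = sqrt(114259)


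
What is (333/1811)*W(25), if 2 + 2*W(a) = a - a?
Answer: -333/1811 ≈ -0.18388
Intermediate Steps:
W(a) = -1 (W(a) = -1 + (a - a)/2 = -1 + (½)*0 = -1 + 0 = -1)
(333/1811)*W(25) = (333/1811)*(-1) = -333/1811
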